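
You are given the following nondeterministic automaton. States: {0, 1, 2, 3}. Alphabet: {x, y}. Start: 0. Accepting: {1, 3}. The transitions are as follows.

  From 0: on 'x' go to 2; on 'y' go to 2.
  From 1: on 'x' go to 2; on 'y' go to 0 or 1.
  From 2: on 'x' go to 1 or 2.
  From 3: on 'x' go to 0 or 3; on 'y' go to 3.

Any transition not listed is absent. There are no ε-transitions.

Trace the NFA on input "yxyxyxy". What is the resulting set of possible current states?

Start in {0}.
Read 'y': {0} → {2}.
Read 'x': {2} → {1, 2}.
Read 'y': {1, 2} → {0, 1}.
Read 'x': {0, 1} → {2}.
Read 'y': {2} → ∅.
The set is empty and remains empty for the remaining 2 symbols.

∅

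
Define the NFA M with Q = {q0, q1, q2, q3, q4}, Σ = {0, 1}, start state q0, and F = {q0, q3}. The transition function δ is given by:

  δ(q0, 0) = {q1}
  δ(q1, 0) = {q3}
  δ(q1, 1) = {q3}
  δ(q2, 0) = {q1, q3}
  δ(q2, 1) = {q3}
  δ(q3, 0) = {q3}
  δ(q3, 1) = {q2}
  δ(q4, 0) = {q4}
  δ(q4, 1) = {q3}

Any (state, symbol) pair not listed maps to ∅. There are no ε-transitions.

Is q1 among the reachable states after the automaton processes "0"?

Start in {q0}.
Read '0': q0→{q1}; now {q1}.
State q1 is in {q1}.

Yes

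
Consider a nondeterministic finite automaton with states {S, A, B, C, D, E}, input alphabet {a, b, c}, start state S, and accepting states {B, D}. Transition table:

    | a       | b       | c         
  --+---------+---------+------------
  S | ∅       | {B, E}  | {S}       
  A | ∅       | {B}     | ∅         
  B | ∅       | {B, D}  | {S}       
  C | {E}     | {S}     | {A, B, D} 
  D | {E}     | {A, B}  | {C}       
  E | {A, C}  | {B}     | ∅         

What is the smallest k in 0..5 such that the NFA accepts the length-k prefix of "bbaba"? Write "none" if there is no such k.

1

Start in {S}.
Read 'b': {S} → {B, E}.
None of the earlier sets intersect F, but {B, E} does.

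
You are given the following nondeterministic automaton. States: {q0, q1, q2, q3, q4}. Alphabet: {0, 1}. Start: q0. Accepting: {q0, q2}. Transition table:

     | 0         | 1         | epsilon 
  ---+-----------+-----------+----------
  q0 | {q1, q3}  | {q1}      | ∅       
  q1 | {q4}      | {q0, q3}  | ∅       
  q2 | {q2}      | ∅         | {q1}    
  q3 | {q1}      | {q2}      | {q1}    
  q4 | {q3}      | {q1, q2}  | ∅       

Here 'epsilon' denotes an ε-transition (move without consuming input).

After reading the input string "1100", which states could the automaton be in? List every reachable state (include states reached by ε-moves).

Start in {q0}.
Read '1': q0→{q1}; now {q1}.
Read '1': q1→{q0, q3}; union {q0, q3}; ε-closure = {q0, q1, q3}.
Read '0': q0→{q1, q3}, q1→{q4}, q3→{q1}; now {q1, q3, q4}.
Read '0': q1→{q4}, q3→{q1}, q4→{q3}; now {q1, q3, q4}.

{q1, q3, q4}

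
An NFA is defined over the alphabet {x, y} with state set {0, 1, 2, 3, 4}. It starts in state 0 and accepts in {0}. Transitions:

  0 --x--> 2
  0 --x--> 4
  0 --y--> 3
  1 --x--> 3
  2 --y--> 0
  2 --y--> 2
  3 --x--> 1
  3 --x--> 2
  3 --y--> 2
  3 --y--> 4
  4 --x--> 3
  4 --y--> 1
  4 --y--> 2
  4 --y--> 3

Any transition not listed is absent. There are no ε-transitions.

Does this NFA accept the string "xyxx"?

No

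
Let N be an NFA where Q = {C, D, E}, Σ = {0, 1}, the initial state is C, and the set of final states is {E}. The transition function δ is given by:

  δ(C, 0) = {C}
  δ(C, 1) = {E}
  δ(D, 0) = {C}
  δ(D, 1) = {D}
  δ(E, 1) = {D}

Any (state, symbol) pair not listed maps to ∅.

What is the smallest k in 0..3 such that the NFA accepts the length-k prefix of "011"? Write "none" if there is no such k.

Start in {C}.
Read '0': {C} → {C}.
Read '1': {C} → {E}.
None of the earlier sets intersect F, but {E} does.

2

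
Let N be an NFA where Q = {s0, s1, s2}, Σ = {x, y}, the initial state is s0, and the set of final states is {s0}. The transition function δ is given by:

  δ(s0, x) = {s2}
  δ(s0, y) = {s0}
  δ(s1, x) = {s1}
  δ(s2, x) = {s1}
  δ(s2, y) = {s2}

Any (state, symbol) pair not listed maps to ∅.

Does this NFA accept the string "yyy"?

Start in {s0}.
Read 'y': {s0} → {s0}.
Read 'y': {s0} → {s0}.
Read 'y': {s0} → {s0}.
The final set {s0} contains the accepting state s0.

Yes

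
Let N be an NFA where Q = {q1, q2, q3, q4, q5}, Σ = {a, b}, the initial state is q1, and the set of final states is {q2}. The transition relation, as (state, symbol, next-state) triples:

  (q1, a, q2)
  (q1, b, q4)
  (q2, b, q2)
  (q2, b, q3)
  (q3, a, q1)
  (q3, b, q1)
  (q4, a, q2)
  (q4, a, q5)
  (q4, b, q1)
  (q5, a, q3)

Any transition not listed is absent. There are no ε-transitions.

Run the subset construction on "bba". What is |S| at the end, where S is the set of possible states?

Start in {q1}.
Read 'b': q1→{q4}; now {q4}.
Read 'b': q4→{q1}; now {q1}.
Read 'a': q1→{q2}; now {q2}.
That set has 1 state.

1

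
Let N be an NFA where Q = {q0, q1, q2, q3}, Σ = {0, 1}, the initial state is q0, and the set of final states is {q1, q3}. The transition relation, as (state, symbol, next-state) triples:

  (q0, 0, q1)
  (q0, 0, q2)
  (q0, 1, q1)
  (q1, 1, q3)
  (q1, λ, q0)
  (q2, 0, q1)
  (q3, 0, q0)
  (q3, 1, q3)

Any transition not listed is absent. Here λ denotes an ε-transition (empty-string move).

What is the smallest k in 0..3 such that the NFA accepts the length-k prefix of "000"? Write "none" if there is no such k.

1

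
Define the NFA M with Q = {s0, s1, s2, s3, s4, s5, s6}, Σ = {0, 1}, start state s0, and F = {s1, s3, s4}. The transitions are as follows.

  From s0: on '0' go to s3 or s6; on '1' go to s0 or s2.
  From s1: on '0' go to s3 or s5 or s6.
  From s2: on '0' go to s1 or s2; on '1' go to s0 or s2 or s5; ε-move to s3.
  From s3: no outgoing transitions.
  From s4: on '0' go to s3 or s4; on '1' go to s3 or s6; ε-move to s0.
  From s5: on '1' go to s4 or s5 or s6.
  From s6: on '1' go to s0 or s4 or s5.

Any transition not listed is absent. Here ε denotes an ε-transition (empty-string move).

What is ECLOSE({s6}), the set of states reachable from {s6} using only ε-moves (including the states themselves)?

Begin with {s6}.
No ε-moves leave this set, so the closure equals the set itself.

{s6}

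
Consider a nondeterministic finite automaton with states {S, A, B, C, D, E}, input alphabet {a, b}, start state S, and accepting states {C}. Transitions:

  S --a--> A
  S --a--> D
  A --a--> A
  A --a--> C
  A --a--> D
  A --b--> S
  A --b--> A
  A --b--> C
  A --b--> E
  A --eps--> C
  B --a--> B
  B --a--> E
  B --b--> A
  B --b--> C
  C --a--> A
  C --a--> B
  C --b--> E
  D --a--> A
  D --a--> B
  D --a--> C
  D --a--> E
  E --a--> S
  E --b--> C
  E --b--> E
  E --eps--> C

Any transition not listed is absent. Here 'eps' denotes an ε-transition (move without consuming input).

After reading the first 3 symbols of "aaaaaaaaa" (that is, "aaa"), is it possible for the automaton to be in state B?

Start in {S}.
Read 'a': S→{A, D}; union {A, D}; ε-closure = {A, C, D}.
Read 'a': A→{A, C, D}, C→{A, B}, D→{A, B, C, E}; now {A, B, C, D, E}.
Read 'a': A→{A, C, D}, B→{B, E}, C→{A, B}, D→{A, B, C, E}, E→{S}; now {S, A, B, C, D, E}.
State B is in {S, A, B, C, D, E}.

Yes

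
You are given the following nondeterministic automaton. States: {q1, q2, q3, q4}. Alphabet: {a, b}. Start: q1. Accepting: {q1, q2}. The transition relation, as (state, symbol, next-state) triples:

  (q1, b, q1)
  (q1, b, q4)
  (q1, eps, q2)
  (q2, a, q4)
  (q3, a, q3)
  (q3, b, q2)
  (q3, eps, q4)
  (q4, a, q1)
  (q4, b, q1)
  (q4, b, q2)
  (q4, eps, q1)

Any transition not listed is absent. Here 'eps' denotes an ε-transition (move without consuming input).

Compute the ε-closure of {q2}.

Begin with {q2}.
No ε-moves leave this set, so the closure equals the set itself.

{q2}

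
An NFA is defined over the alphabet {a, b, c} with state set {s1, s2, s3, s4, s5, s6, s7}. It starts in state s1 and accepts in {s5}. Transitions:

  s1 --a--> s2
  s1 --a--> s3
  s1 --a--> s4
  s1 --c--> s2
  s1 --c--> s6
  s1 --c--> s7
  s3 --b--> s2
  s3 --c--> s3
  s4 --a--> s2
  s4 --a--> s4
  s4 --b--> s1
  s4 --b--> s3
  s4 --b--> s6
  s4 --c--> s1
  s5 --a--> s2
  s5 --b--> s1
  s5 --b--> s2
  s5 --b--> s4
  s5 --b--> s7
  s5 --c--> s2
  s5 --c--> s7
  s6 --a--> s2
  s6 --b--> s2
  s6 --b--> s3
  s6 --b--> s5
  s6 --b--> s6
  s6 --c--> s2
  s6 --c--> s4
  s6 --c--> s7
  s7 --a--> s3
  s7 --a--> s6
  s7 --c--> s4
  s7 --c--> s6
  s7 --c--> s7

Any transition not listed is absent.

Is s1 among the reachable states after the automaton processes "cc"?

Start in {s1}.
Read 'c': {s1} → {s2, s6, s7}.
Read 'c': {s2, s6, s7} → {s2, s4, s6, s7}.
State s1 is not in {s2, s4, s6, s7}.

No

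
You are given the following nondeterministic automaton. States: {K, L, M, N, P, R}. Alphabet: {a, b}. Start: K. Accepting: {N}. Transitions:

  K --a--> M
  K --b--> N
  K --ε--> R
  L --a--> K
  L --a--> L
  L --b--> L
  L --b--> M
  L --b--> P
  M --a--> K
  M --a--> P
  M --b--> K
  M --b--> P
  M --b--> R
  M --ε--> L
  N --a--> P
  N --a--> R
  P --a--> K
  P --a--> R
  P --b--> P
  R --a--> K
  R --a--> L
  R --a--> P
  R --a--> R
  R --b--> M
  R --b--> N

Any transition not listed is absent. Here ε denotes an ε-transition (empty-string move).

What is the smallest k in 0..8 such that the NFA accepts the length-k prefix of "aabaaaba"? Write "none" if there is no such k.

3

Start: ε-closure({K}) = {K, R}.
Read 'a': K→{M}, R→{K, L, P, R}; now {K, L, M, P, R}.
Read 'a': K→{M}, L→{K, L}, M→{K, P}, P→{K, R}, R→{K, L, P, R}; now {K, L, M, P, R}.
Read 'b': K→{N}, L→{L, M, P}, M→{K, P, R}, P→{P}, R→{M, N}; now {K, L, M, N, P, R}.
None of the earlier sets intersect F, but {K, L, M, N, P, R} does.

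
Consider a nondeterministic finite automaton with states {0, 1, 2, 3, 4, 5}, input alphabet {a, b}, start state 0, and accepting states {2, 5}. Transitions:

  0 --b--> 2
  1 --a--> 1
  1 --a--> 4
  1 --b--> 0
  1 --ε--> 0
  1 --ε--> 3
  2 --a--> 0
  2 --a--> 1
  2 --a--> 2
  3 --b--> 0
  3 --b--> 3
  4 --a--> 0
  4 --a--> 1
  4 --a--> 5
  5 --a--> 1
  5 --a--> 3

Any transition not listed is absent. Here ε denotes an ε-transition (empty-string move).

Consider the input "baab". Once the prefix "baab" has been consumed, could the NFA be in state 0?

Start in {0}.
Read 'b': 0→{2}; now {2}.
Read 'a': 2→{0, 1, 2}; union {0, 1, 2}; ε-closure = {0, 1, 2, 3}.
Read 'a': 0→∅, 1→{1, 4}, 2→{0, 1, 2}, 3→∅; union {0, 1, 2, 4}; ε-closure = {0, 1, 2, 3, 4}.
Read 'b': 0→{2}, 1→{0}, 2→∅, 3→{0, 3}, 4→∅; now {0, 2, 3}.
State 0 is in {0, 2, 3}.

Yes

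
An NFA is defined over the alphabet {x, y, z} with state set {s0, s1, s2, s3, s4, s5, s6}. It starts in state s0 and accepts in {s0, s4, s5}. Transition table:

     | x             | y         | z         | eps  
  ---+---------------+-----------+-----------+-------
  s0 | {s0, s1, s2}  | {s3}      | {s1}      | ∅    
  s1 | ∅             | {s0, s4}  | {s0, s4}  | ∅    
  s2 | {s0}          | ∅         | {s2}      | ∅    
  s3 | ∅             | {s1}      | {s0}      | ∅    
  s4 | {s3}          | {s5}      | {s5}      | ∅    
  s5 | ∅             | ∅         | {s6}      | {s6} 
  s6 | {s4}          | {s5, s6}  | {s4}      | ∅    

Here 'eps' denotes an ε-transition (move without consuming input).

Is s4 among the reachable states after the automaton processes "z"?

Start in {s0}.
Read 'z': {s0} → {s1}.
State s4 is not in {s1}.

No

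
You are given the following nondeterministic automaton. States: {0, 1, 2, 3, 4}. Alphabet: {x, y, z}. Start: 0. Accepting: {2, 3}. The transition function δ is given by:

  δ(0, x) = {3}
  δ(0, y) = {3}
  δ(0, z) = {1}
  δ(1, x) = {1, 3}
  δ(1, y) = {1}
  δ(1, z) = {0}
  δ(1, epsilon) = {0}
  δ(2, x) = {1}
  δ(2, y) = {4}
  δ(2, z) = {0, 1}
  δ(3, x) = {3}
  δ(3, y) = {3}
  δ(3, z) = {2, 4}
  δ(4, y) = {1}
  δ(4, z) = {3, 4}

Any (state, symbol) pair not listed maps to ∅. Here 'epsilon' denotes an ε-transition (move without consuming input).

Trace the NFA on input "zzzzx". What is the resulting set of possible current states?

{0, 1, 3}

Start in {0}.
Read 'z': 0→{1}; union {1}; ε-closure = {0, 1}.
Read 'z': 0→{1}, 1→{0}; now {0, 1}.
Read 'z': 0→{1}, 1→{0}; now {0, 1}.
Read 'z': 0→{1}, 1→{0}; now {0, 1}.
Read 'x': 0→{3}, 1→{1, 3}; union {1, 3}; ε-closure = {0, 1, 3}.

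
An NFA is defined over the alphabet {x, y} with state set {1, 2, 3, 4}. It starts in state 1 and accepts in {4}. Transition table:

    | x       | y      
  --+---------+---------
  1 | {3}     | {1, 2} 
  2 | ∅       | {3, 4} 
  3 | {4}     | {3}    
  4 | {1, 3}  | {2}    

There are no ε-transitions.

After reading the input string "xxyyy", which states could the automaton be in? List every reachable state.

{2, 3}

Start in {1}.
Read 'x': 1→{3}; now {3}.
Read 'x': 3→{4}; now {4}.
Read 'y': 4→{2}; now {2}.
Read 'y': 2→{3, 4}; now {3, 4}.
Read 'y': 3→{3}, 4→{2}; now {2, 3}.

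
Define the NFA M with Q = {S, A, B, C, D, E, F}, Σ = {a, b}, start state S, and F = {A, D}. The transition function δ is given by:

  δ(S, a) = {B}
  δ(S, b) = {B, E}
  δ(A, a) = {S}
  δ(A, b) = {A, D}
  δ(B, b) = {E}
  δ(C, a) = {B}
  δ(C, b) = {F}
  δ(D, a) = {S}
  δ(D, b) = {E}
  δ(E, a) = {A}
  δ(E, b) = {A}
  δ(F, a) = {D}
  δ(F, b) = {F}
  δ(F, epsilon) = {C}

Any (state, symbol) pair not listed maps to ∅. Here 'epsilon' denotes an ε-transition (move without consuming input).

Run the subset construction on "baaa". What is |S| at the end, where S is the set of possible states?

Start in {S}.
Read 'b': {S} → {B, E}.
Read 'a': {B, E} → {A}.
Read 'a': {A} → {S}.
Read 'a': {S} → {B}.
That set has 1 state.

1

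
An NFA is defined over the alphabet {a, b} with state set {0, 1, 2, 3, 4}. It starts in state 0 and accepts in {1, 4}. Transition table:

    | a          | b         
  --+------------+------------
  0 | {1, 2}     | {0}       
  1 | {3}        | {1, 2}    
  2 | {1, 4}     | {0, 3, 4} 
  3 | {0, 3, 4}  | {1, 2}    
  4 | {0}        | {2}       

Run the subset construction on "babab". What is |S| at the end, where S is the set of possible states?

5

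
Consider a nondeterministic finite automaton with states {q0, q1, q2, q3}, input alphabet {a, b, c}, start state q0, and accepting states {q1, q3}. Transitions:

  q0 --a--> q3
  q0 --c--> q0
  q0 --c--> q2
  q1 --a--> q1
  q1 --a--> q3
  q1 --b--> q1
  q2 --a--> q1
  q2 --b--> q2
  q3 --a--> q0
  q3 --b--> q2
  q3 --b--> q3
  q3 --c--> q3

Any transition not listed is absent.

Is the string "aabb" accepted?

Start in {q0}.
Read 'a': {q0} → {q3}.
Read 'a': {q3} → {q0}.
Read 'b': {q0} → ∅.
The set is empty and remains empty for the remaining 1 symbol.
The final set ∅ contains no accepting state.

No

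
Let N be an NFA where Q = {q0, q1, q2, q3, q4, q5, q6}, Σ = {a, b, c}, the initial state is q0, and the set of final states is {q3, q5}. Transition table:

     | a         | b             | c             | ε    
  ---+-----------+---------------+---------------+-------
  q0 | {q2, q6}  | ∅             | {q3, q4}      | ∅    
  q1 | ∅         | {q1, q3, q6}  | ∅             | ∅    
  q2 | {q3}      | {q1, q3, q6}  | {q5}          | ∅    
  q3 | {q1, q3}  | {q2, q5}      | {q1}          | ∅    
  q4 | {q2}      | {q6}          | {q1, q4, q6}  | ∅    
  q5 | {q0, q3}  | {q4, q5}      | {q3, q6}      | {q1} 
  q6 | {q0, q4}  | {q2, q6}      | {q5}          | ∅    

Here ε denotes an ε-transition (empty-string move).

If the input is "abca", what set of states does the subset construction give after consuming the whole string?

{q0, q3}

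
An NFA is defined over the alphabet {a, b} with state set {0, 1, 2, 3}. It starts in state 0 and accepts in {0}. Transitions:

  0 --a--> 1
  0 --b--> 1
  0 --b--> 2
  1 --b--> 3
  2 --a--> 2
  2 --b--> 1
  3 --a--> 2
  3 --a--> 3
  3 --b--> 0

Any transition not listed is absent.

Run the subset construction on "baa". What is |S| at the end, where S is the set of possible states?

1

Start in {0}.
Read 'b': 0→{1, 2}; now {1, 2}.
Read 'a': 1→∅, 2→{2}; now {2}.
Read 'a': 2→{2}; now {2}.
That set has 1 state.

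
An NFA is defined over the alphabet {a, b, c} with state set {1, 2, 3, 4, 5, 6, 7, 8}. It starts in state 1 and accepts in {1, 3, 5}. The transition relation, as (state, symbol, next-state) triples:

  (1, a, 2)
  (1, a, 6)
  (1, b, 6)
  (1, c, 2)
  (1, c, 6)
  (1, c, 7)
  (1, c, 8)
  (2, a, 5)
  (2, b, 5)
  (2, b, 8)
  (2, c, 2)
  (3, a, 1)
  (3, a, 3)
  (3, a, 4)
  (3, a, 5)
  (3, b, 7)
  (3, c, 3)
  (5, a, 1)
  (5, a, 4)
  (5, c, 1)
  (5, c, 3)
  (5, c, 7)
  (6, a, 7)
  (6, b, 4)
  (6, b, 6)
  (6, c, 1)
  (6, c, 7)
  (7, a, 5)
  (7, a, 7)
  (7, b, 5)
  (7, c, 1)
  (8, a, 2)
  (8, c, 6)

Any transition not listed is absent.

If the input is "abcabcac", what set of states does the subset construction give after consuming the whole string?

{1, 2, 3, 6, 7, 8}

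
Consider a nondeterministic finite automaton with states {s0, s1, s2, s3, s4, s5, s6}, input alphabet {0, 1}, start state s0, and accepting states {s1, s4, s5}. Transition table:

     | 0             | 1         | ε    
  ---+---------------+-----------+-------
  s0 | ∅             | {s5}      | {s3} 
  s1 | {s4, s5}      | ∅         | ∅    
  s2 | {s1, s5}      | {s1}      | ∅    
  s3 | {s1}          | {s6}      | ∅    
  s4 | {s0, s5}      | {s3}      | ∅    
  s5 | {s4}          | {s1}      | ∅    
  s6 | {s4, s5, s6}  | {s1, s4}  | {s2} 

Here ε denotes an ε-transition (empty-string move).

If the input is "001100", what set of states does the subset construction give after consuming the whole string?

Start: ε-closure({s0}) = {s0, s3}.
Read '0': {s0, s3} → {s1}.
Read '0': {s1} → {s4, s5}.
Read '1': {s4, s5} → {s1, s3}.
Read '1': {s1, s3} → {s2, s6}.
Read '0': {s2, s6} → {s1, s2, s4, s5, s6}.
Read '0': {s1, s2, s4, s5, s6} → {s0, s1, s2, s3, s4, s5, s6}.

{s0, s1, s2, s3, s4, s5, s6}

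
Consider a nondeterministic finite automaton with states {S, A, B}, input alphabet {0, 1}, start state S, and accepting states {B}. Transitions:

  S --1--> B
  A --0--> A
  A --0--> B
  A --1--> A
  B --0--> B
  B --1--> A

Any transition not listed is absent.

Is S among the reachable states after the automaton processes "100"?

Start in {S}.
Read '1': {S} → {B}.
Read '0': {B} → {B}.
Read '0': {B} → {B}.
State S is not in {B}.

No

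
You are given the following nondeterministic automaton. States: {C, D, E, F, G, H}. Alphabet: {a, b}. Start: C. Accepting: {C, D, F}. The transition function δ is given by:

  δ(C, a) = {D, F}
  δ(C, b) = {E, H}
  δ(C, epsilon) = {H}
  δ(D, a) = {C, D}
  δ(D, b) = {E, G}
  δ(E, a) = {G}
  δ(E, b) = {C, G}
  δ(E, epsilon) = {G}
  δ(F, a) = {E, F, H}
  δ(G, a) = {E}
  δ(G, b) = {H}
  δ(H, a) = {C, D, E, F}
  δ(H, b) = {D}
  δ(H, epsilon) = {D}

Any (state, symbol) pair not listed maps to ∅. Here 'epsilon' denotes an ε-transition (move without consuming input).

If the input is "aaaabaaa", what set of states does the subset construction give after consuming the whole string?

Start: ε-closure({C}) = {C, D, H}.
Read 'a': {C, D, H} → {C, D, E, F, G, H}.
Read 'a': {C, D, E, F, G, H} → {C, D, E, F, G, H}.
Read 'a': {C, D, E, F, G, H} → {C, D, E, F, G, H}.
Read 'a': {C, D, E, F, G, H} → {C, D, E, F, G, H}.
Read 'b': {C, D, E, F, G, H} → {C, D, E, G, H}.
Read 'a': {C, D, E, G, H} → {C, D, E, F, G, H}.
Read 'a': {C, D, E, F, G, H} → {C, D, E, F, G, H}.
Read 'a': {C, D, E, F, G, H} → {C, D, E, F, G, H}.

{C, D, E, F, G, H}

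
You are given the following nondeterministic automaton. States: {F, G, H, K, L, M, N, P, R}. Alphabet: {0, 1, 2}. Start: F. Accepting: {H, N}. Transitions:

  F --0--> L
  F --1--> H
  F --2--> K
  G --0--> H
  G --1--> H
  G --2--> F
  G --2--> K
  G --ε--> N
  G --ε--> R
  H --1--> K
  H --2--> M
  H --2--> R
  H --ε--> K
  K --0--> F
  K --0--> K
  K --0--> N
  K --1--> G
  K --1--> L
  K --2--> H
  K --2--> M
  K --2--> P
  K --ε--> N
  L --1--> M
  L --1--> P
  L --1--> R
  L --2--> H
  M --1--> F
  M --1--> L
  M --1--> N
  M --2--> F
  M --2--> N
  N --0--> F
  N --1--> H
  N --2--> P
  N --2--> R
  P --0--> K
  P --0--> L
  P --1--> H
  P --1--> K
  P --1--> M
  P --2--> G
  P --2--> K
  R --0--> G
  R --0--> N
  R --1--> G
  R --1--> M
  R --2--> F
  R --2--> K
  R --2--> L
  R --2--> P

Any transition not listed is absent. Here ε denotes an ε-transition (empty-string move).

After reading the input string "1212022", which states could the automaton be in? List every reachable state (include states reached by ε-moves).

{F, G, H, K, L, M, N, P, R}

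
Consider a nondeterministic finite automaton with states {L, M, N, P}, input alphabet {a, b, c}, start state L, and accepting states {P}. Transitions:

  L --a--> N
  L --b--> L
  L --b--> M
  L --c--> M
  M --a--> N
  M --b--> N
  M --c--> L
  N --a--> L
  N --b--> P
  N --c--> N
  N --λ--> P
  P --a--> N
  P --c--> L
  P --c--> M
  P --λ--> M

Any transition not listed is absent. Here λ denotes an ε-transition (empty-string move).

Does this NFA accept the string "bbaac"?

Yes

Start in {L}.
Read 'b': {L} → {L, M}.
Read 'b': {L, M} → {L, M, N, P}.
Read 'a': {L, M, N, P} → {L, M, N, P}.
Read 'a': {L, M, N, P} → {L, M, N, P}.
Read 'c': {L, M, N, P} → {L, M, N, P}.
The final set {L, M, N, P} contains the accepting state P.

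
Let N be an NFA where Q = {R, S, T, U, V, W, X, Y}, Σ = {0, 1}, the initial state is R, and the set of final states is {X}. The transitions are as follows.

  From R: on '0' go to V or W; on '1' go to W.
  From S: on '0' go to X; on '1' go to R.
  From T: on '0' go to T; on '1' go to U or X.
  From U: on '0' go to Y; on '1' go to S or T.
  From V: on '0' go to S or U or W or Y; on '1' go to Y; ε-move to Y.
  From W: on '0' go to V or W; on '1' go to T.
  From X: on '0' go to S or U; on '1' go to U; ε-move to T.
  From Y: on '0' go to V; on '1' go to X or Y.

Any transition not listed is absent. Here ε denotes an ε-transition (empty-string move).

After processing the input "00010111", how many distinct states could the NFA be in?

Start in {R}.
Read '0': R→{V, W}; union {V, W}; ε-closure = {V, W, Y}.
Read '0': V→{S, U, W, Y}, W→{V, W}, Y→{V}; now {S, U, V, W, Y}.
Read '0': S→{X}, U→{Y}, V→{S, U, W, Y}, W→{V, W}, Y→{V}; union {S, U, V, W, X, Y}; ε-closure = {S, T, U, V, W, X, Y}.
Read '1': S→{R}, T→{U, X}, U→{S, T}, V→{Y}, W→{T}, X→{U}, Y→{X, Y}; now {R, S, T, U, X, Y}.
Read '0': R→{V, W}, S→{X}, T→{T}, U→{Y}, X→{S, U}, Y→{V}; now {S, T, U, V, W, X, Y}.
Read '1': S→{R}, T→{U, X}, U→{S, T}, V→{Y}, W→{T}, X→{U}, Y→{X, Y}; now {R, S, T, U, X, Y}.
Read '1': R→{W}, S→{R}, T→{U, X}, U→{S, T}, X→{U}, Y→{X, Y}; now {R, S, T, U, W, X, Y}.
Read '1': R→{W}, S→{R}, T→{U, X}, U→{S, T}, W→{T}, X→{U}, Y→{X, Y}; now {R, S, T, U, W, X, Y}.
That set has 7 states.

7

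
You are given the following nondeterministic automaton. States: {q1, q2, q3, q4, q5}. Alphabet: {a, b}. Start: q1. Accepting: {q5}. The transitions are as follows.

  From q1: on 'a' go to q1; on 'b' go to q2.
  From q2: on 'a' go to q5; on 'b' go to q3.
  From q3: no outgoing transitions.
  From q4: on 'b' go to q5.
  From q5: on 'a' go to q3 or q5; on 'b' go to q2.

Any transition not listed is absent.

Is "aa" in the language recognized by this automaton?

No

Start in {q1}.
Read 'a': {q1} → {q1}.
Read 'a': {q1} → {q1}.
The final set {q1} contains no accepting state.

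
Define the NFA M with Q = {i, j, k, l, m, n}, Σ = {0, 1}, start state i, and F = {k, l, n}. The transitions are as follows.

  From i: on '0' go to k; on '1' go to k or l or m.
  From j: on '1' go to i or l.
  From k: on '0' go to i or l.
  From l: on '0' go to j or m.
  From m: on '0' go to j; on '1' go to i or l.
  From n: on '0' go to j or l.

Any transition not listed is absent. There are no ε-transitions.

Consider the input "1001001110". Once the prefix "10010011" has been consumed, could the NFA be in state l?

Yes

Start in {i}.
Read '1': i→{k, l, m}; now {k, l, m}.
Read '0': k→{i, l}, l→{j, m}, m→{j}; now {i, j, l, m}.
Read '0': i→{k}, j→∅, l→{j, m}, m→{j}; now {j, k, m}.
Read '1': j→{i, l}, k→∅, m→{i, l}; now {i, l}.
Read '0': i→{k}, l→{j, m}; now {j, k, m}.
Read '0': j→∅, k→{i, l}, m→{j}; now {i, j, l}.
Read '1': i→{k, l, m}, j→{i, l}, l→∅; now {i, k, l, m}.
Read '1': i→{k, l, m}, k→∅, l→∅, m→{i, l}; now {i, k, l, m}.
State l is in {i, k, l, m}.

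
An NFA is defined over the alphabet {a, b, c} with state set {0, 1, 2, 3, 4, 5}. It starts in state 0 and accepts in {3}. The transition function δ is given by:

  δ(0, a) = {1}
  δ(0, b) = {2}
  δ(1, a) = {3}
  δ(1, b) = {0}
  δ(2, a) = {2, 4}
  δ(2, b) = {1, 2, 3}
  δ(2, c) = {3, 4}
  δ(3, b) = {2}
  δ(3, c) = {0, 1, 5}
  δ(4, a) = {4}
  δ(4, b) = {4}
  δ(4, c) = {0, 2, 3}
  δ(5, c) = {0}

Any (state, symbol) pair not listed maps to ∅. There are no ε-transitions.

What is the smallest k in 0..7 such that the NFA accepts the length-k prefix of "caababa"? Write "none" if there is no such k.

none

Start in {0}.
Read 'c': {0} → ∅.
The set is empty and remains empty for the remaining 6 symbols.
No reachable set along the way intersects F.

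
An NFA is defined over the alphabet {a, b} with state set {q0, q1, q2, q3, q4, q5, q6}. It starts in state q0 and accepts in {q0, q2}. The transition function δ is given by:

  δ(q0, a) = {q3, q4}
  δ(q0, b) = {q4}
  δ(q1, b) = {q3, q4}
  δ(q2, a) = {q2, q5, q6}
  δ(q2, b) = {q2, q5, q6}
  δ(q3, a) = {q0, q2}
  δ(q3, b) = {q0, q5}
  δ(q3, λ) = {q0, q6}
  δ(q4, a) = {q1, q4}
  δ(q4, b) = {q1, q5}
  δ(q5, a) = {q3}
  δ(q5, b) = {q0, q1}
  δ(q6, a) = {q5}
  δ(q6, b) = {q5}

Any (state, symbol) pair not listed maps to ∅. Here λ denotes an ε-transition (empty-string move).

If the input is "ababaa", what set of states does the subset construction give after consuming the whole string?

{q0, q1, q2, q3, q4, q5, q6}

Start in {q0}.
Read 'a': {q0} → {q0, q3, q4, q6}.
Read 'b': {q0, q3, q4, q6} → {q0, q1, q4, q5}.
Read 'a': {q0, q1, q4, q5} → {q0, q1, q3, q4, q6}.
Read 'b': {q0, q1, q3, q4, q6} → {q0, q1, q3, q4, q5, q6}.
Read 'a': {q0, q1, q3, q4, q5, q6} → {q0, q1, q2, q3, q4, q5, q6}.
Read 'a': {q0, q1, q2, q3, q4, q5, q6} → {q0, q1, q2, q3, q4, q5, q6}.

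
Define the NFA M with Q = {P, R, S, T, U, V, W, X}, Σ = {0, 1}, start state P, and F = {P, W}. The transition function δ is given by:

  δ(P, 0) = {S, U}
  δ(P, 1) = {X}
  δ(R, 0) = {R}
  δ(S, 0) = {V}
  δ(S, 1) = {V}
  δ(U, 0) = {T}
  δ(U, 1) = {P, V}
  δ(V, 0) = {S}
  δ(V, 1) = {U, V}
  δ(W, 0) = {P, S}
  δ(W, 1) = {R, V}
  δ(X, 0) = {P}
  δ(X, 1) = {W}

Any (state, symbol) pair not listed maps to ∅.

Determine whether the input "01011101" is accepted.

Yes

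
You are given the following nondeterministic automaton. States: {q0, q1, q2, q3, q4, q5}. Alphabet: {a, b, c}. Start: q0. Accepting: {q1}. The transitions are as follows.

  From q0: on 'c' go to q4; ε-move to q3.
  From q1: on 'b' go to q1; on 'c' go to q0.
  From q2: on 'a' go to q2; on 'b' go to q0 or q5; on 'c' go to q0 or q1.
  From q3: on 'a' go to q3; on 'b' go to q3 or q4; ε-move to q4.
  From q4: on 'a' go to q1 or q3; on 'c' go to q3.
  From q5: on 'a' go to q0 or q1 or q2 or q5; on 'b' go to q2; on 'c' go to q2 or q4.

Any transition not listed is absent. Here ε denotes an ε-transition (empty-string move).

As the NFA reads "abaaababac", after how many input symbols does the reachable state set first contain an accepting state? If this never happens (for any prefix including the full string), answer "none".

1

Start: ε-closure({q0}) = {q0, q3, q4}.
Read 'a': {q0, q3, q4} → {q1, q3, q4}.
None of the earlier sets intersect F, but {q1, q3, q4} does.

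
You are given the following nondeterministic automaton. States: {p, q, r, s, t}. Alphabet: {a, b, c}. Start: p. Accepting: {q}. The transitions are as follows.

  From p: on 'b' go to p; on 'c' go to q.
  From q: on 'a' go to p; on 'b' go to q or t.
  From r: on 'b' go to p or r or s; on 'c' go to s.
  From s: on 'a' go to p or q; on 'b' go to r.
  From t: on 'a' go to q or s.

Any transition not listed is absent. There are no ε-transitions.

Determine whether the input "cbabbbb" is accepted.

Start in {p}.
Read 'c': {p} → {q}.
Read 'b': {q} → {q, t}.
Read 'a': {q, t} → {p, q, s}.
Read 'b': {p, q, s} → {p, q, r, t}.
Read 'b': {p, q, r, t} → {p, q, r, s, t}.
Read 'b': {p, q, r, s, t} → {p, q, r, s, t}.
Read 'b': {p, q, r, s, t} → {p, q, r, s, t}.
The final set {p, q, r, s, t} contains the accepting state q.

Yes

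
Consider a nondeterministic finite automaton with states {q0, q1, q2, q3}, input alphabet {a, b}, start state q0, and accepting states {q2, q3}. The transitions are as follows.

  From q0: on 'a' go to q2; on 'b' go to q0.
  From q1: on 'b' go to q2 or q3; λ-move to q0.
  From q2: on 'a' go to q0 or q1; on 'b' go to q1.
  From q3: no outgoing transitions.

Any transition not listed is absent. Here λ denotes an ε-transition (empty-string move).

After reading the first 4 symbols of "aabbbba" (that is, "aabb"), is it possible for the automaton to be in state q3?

Start in {q0}.
Read 'a': {q0} → {q2}.
Read 'a': {q2} → {q0, q1}.
Read 'b': {q0, q1} → {q0, q2, q3}.
Read 'b': {q0, q2, q3} → {q0, q1}.
State q3 is not in {q0, q1}.

No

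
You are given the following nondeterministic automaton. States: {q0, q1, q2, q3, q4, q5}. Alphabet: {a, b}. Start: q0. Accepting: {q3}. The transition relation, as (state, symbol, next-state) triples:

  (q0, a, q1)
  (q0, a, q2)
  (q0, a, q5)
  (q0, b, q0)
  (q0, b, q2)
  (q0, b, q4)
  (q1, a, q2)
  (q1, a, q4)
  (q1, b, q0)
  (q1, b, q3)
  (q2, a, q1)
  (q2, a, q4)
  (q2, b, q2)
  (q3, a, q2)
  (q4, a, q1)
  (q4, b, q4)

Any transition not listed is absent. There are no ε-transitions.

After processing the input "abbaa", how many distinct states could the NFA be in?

Start in {q0}.
Read 'a': q0→{q1, q2, q5}; now {q1, q2, q5}.
Read 'b': q1→{q0, q3}, q2→{q2}, q5→∅; now {q0, q2, q3}.
Read 'b': q0→{q0, q2, q4}, q2→{q2}, q3→∅; now {q0, q2, q4}.
Read 'a': q0→{q1, q2, q5}, q2→{q1, q4}, q4→{q1}; now {q1, q2, q4, q5}.
Read 'a': q1→{q2, q4}, q2→{q1, q4}, q4→{q1}, q5→∅; now {q1, q2, q4}.
That set has 3 states.

3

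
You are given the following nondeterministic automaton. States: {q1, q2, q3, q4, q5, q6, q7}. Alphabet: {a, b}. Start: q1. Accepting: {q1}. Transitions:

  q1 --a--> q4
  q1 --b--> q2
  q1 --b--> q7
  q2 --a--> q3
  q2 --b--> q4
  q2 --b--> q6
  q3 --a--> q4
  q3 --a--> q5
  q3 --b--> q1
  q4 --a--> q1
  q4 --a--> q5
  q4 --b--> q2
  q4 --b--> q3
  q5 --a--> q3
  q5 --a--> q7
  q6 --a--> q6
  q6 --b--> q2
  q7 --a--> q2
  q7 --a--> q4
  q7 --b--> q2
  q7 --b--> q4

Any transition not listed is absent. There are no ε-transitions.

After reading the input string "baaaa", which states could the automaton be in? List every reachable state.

{q1, q2, q3, q4, q5, q7}

Start in {q1}.
Read 'b': {q1} → {q2, q7}.
Read 'a': {q2, q7} → {q2, q3, q4}.
Read 'a': {q2, q3, q4} → {q1, q3, q4, q5}.
Read 'a': {q1, q3, q4, q5} → {q1, q3, q4, q5, q7}.
Read 'a': {q1, q3, q4, q5, q7} → {q1, q2, q3, q4, q5, q7}.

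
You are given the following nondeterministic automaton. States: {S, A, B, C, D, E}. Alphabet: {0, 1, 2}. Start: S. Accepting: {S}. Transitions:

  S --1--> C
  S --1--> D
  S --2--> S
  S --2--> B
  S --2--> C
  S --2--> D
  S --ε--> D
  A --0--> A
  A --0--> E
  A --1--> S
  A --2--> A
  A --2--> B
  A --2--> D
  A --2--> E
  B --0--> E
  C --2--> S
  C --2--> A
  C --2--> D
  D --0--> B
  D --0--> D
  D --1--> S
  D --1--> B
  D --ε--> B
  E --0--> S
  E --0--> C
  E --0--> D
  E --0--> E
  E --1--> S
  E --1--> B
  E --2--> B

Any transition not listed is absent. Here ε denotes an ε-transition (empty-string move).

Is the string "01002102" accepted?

Start: ε-closure({S}) = {S, B, D}.
Read '0': S→∅, B→{E}, D→{B, D}; now {B, D, E}.
Read '1': B→∅, D→{S, B}, E→{S, B}; union {S, B}; ε-closure = {S, B, D}.
Read '0': S→∅, B→{E}, D→{B, D}; now {B, D, E}.
Read '0': B→{E}, D→{B, D}, E→{S, C, D, E}; now {S, B, C, D, E}.
Read '2': S→{S, B, C, D}, B→∅, C→{S, A, D}, D→∅, E→{B}; now {S, A, B, C, D}.
Read '1': S→{C, D}, A→{S}, B→∅, C→∅, D→{S, B}; now {S, B, C, D}.
Read '0': S→∅, B→{E}, C→∅, D→{B, D}; now {B, D, E}.
Read '2': B→∅, D→∅, E→{B}; now {B}.
The final set {B} contains no accepting state.

No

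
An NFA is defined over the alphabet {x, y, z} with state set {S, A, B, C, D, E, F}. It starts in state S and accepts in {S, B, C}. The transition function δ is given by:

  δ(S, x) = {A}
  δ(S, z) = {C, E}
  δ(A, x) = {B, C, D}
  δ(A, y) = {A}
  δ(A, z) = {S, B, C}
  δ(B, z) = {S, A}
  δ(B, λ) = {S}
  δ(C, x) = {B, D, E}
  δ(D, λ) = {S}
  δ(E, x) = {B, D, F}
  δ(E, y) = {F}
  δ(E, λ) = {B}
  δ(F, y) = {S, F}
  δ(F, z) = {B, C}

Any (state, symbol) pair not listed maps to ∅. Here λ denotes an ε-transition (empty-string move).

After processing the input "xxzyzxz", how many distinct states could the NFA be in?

Start in {S}.
Read 'x': S→{A}; now {A}.
Read 'x': A→{B, C, D}; union {B, C, D}; ε-closure = {S, B, C, D}.
Read 'z': S→{C, E}, B→{S, A}, C→∅, D→∅; union {S, A, C, E}; ε-closure = {S, A, B, C, E}.
Read 'y': S→∅, A→{A}, B→∅, C→∅, E→{F}; now {A, F}.
Read 'z': A→{S, B, C}, F→{B, C}; now {S, B, C}.
Read 'x': S→{A}, B→∅, C→{B, D, E}; union {A, B, D, E}; ε-closure = {S, A, B, D, E}.
Read 'z': S→{C, E}, A→{S, B, C}, B→{S, A}, D→∅, E→∅; now {S, A, B, C, E}.
That set has 5 states.

5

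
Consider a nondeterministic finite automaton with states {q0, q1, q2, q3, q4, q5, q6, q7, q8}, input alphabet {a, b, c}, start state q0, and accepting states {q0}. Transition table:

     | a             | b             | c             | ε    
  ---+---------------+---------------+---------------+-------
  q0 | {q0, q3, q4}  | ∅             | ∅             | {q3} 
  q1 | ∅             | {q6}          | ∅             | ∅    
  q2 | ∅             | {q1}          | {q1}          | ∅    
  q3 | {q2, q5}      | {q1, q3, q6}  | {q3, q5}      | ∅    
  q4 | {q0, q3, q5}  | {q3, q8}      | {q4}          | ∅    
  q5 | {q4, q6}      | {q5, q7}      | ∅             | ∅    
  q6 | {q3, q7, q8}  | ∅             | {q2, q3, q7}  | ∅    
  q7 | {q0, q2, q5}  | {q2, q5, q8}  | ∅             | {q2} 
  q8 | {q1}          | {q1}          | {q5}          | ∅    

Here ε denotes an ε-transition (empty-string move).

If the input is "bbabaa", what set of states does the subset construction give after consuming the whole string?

Start: ε-closure({q0}) = {q0, q3}.
Read 'b': q0→∅, q3→{q1, q3, q6}; now {q1, q3, q6}.
Read 'b': q1→{q6}, q3→{q1, q3, q6}, q6→∅; now {q1, q3, q6}.
Read 'a': q1→∅, q3→{q2, q5}, q6→{q3, q7, q8}; now {q2, q3, q5, q7, q8}.
Read 'b': q2→{q1}, q3→{q1, q3, q6}, q5→{q5, q7}, q7→{q2, q5, q8}, q8→{q1}; now {q1, q2, q3, q5, q6, q7, q8}.
Read 'a': q1→∅, q2→∅, q3→{q2, q5}, q5→{q4, q6}, q6→{q3, q7, q8}, q7→{q0, q2, q5}, q8→{q1}; now {q0, q1, q2, q3, q4, q5, q6, q7, q8}.
Read 'a': q0→{q0, q3, q4}, q1→∅, q2→∅, q3→{q2, q5}, q4→{q0, q3, q5}, q5→{q4, q6}, q6→{q3, q7, q8}, q7→{q0, q2, q5}, q8→{q1}; now {q0, q1, q2, q3, q4, q5, q6, q7, q8}.

{q0, q1, q2, q3, q4, q5, q6, q7, q8}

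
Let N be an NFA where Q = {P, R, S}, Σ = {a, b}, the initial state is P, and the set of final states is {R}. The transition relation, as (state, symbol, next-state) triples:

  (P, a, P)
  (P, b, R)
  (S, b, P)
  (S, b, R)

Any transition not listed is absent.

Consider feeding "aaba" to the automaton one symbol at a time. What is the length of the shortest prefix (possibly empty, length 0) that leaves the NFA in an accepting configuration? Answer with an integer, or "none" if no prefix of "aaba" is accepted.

3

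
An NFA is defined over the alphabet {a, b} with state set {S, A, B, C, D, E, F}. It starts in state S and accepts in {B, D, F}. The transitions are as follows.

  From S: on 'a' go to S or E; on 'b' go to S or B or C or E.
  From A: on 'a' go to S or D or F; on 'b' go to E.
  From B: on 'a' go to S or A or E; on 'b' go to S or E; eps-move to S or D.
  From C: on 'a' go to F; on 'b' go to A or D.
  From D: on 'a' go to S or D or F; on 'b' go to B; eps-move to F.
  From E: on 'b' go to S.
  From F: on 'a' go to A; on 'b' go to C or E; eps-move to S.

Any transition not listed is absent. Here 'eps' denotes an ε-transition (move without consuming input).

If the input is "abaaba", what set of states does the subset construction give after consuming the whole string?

{S, A, D, E, F}

Start in {S}.
Read 'a': S→{S, E}; now {S, E}.
Read 'b': S→{S, B, C, E}, E→{S}; union {S, B, C, E}; ε-closure = {S, B, C, D, E, F}.
Read 'a': S→{S, E}, B→{S, A, E}, C→{F}, D→{S, D, F}, E→∅, F→{A}; now {S, A, D, E, F}.
Read 'a': S→{S, E}, A→{S, D, F}, D→{S, D, F}, E→∅, F→{A}; now {S, A, D, E, F}.
Read 'b': S→{S, B, C, E}, A→{E}, D→{B}, E→{S}, F→{C, E}; union {S, B, C, E}; ε-closure = {S, B, C, D, E, F}.
Read 'a': S→{S, E}, B→{S, A, E}, C→{F}, D→{S, D, F}, E→∅, F→{A}; now {S, A, D, E, F}.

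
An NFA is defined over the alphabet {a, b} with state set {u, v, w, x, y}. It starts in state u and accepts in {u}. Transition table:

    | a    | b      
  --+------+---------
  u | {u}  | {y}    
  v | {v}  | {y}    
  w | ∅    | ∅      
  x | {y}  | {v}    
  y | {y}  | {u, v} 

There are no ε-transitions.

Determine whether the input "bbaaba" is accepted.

No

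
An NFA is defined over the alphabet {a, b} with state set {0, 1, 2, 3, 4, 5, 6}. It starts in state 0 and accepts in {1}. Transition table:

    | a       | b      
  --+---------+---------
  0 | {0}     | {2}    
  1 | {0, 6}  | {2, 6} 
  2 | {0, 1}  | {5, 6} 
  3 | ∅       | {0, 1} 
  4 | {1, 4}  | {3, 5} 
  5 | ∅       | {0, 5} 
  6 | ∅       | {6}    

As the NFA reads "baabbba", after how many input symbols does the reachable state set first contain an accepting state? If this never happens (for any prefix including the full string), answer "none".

Start in {0}.
Read 'b': 0→{2}; now {2}.
Read 'a': 2→{0, 1}; now {0, 1}.
None of the earlier sets intersect F, but {0, 1} does.

2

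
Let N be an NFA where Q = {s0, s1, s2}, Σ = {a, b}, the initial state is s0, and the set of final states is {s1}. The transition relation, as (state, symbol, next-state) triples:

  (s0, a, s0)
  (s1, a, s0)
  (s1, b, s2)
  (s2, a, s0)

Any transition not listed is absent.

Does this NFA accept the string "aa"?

No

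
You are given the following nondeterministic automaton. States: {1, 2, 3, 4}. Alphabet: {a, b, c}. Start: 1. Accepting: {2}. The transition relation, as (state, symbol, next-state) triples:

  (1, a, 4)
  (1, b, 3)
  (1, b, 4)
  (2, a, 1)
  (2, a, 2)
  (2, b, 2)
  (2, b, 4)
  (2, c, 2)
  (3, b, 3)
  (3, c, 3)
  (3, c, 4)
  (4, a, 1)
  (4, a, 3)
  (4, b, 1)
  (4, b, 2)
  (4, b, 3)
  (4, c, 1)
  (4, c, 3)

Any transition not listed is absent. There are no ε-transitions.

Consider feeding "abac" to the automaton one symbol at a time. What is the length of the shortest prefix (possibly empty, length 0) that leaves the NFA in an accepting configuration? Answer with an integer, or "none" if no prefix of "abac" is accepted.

2

Start in {1}.
Read 'a': 1→{4}; now {4}.
Read 'b': 4→{1, 2, 3}; now {1, 2, 3}.
None of the earlier sets intersect F, but {1, 2, 3} does.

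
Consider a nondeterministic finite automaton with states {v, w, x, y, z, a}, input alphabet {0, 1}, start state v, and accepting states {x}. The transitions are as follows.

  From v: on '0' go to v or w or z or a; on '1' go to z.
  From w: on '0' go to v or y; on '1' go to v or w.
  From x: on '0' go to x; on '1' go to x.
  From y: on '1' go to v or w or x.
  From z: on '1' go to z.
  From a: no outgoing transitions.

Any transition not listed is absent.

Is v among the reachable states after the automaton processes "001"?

Yes

Start in {v}.
Read '0': {v} → {v, w, z, a}.
Read '0': {v, w, z, a} → {v, w, y, z, a}.
Read '1': {v, w, y, z, a} → {v, w, x, z}.
State v is in {v, w, x, z}.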